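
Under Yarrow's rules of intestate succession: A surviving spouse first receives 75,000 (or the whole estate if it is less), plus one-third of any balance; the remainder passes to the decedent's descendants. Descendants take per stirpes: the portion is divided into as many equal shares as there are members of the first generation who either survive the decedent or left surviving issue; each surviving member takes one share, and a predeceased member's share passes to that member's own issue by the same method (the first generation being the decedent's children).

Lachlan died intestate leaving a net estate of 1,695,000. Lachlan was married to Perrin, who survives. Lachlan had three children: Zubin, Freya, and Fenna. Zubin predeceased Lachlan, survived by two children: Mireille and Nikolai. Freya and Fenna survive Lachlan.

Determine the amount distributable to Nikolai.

Nikolai receives 180,000.

Perrin first takes 75,000, leaving a balance of 1,620,000. Perrin then takes one-third of the balance (540,000), for a total of 615,000. The remaining 1,080,000 passes to the descendants.
The descendants' portion (1,080,000) is divided into 3 shares of 360,000: Freya and Fenna each take 360,000; Zubin's 360,000 share passes to Zubin's issue.
Zubin's share (360,000) is divided into 2 shares of 180,000: Mireille and Nikolai each take 180,000.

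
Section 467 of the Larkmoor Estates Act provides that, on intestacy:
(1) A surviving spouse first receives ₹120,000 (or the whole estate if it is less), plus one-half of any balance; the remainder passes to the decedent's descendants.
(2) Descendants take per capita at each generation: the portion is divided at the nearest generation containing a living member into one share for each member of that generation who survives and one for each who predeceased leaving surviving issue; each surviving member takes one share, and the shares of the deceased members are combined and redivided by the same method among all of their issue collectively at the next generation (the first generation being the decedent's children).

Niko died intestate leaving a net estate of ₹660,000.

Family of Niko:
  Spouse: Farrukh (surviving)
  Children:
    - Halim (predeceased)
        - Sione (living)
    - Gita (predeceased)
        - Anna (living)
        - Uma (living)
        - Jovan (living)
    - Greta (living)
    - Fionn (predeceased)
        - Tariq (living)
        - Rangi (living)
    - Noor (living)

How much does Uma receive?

Uma receives ₹27,000.

Farrukh first takes ₹120,000, leaving a balance of ₹540,000. Farrukh then takes one-half of the balance (₹270,000), for a total of ₹390,000. The remaining ₹270,000 passes to the descendants.
The descendants' portion (₹270,000) is divided at the children's generation into 5 shares of ₹54,000. Greta and Noor each take ₹54,000. The 3 shares of the deceased (Halim, Gita, and Fionn) are combined into a pool of ₹162,000.
That pool (₹162,000) is divided at the grandchildren's generation equally among Sione, Anna, Uma, Jovan, Tariq, and Rangi: ₹27,000 each.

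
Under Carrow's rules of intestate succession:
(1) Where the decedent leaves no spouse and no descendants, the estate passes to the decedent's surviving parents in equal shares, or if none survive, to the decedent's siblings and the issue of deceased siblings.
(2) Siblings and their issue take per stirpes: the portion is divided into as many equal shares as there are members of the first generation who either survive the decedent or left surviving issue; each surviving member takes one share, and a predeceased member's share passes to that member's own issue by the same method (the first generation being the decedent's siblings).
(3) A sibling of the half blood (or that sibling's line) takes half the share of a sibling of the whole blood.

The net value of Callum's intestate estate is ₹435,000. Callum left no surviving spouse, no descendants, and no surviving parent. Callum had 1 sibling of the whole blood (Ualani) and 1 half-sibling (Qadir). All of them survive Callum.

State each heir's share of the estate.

The entire ₹435,000 passes to the siblings and their issue.
Counting each half-blood sibling's line as half a unit, there are 3/2 units in ₹435,000, so one unit is ₹290,000. Whole-blood lines (Ualani) take ₹290,000 each; half-blood lines (Qadir) take ₹145,000 each.

Qadir: ₹145,000; Ualani: ₹290,000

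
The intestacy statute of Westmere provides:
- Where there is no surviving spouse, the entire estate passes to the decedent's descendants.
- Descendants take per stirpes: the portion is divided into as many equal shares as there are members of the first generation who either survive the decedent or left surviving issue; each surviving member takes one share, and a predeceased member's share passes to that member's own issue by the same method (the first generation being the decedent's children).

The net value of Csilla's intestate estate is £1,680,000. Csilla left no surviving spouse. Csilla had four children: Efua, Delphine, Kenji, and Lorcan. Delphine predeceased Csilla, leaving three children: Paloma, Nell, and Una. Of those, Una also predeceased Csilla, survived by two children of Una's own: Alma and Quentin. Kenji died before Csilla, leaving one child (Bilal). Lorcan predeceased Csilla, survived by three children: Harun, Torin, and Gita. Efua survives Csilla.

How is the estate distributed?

Efua: £420,000; Paloma: £140,000; Nell: £140,000; Alma: £70,000; Quentin: £70,000; Bilal: £420,000; Harun: £140,000; Torin: £140,000; Gita: £140,000

The entire £1,680,000 passes to the descendants.
That amount (£1,680,000) is divided into 4 shares of £420,000: Efua takes £420,000; Delphine's £420,000 share passes to Delphine's issue; Kenji's £420,000 share passes to Kenji's issue; Lorcan's £420,000 share passes to Lorcan's issue.
Delphine's share (£420,000) is divided into 3 shares of £140,000: Paloma and Nell each take £140,000; Una's £140,000 share passes to Una's issue.
Una's share (£140,000) is divided into 2 shares of £70,000: Alma and Quentin each take £70,000.
Kenji's share (£420,000) passes entirely to Bilal.
Lorcan's share (£420,000) is divided into 3 shares of £140,000: Harun, Torin, and Gita each take £140,000.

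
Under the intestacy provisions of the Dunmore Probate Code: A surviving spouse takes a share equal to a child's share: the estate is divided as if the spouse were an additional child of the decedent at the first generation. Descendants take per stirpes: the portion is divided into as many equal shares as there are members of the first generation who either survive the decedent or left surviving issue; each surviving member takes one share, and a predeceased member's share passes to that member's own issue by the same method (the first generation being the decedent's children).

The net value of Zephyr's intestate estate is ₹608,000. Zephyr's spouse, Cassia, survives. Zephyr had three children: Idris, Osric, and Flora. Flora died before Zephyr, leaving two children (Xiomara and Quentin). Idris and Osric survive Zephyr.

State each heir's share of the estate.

The spouse counts as an additional share at the children's level, so there are 4 primary shares of ₹152,000. Cassia takes one such share (₹152,000).
The children's combined portion (₹456,000) is divided into 3 shares of ₹152,000: Idris and Osric each take ₹152,000; Flora's ₹152,000 share passes to Flora's issue.
Flora's share (₹152,000) is divided into 2 shares of ₹76,000: Xiomara and Quentin each take ₹76,000.

Cassia: ₹152,000; Idris: ₹152,000; Osric: ₹152,000; Xiomara: ₹76,000; Quentin: ₹76,000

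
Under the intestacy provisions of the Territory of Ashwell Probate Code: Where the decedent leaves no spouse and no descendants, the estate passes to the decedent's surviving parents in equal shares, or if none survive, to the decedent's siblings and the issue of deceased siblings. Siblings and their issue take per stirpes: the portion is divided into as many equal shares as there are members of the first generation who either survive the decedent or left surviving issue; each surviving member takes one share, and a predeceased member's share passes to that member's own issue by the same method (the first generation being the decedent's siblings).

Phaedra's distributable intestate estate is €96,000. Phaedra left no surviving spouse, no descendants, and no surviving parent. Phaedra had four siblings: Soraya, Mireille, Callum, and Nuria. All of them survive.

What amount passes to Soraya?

Soraya receives €24,000.

The entire €96,000 passes to the siblings and their issue.
That amount (€96,000) is divided into 4 shares of €24,000: Soraya, Mireille, Callum, and Nuria each take €24,000.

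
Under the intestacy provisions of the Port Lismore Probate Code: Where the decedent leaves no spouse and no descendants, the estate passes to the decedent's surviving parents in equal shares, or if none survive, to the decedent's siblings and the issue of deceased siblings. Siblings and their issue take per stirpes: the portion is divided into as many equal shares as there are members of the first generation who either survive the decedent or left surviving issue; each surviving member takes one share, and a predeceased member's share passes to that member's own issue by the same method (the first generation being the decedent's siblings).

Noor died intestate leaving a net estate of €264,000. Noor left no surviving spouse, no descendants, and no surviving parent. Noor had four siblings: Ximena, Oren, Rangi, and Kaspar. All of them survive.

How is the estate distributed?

Ximena: €66,000; Oren: €66,000; Rangi: €66,000; Kaspar: €66,000

The entire €264,000 passes to the siblings and their issue.
That amount (€264,000) is divided into 4 shares of €66,000: Ximena, Oren, Rangi, and Kaspar each take €66,000.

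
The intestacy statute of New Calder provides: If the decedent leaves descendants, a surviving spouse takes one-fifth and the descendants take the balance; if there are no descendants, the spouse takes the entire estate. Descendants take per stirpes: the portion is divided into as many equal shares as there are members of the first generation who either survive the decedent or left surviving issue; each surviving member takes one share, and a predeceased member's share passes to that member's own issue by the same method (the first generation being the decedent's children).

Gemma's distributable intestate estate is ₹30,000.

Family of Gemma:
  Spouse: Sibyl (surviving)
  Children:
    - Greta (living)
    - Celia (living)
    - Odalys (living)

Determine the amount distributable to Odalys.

Sibyl takes one-fifth of ₹30,000 = ₹6,000. The remaining ₹24,000 passes to the descendants.
The descendants' portion (₹24,000) is divided into 3 shares of ₹8,000: Greta, Celia, and Odalys each take ₹8,000.

Odalys receives ₹8,000.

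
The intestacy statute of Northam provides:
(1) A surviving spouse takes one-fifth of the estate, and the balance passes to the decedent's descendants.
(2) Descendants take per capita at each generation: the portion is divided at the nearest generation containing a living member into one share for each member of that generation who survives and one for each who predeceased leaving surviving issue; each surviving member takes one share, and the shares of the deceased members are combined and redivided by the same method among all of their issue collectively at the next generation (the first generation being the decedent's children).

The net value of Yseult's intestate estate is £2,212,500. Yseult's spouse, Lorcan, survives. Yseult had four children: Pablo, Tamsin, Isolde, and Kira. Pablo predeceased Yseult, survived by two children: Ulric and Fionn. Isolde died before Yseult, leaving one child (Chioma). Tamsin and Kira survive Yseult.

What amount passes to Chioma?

Chioma receives £295,000.

Lorcan takes one-fifth of £2,212,500 = £442,500. The remaining £1,770,000 passes to the descendants.
The descendants' portion (£1,770,000) is divided at the children's generation into 4 shares of £442,500. Tamsin and Kira each take £442,500. The 2 shares of the deceased (Pablo and Isolde) are combined into a pool of £885,000.
That pool (£885,000) is divided at the grandchildren's generation equally among Ulric, Fionn, and Chioma: £295,000 each.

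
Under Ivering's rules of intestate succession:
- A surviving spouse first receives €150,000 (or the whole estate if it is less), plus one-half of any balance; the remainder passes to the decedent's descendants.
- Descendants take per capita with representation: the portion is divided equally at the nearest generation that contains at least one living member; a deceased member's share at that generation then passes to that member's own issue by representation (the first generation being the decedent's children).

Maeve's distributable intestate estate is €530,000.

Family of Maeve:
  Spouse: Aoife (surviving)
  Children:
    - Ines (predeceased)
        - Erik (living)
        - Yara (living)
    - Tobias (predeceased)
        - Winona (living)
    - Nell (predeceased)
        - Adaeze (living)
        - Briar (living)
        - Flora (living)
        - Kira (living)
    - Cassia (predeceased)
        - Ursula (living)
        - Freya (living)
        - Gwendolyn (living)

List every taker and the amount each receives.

Aoife: €340,000; Erik: €19,000; Yara: €19,000; Winona: €19,000; Adaeze: €19,000; Briar: €19,000; Flora: €19,000; Kira: €19,000; Ursula: €19,000; Freya: €19,000; Gwendolyn: €19,000

Aoife first takes €150,000, leaving a balance of €380,000. Aoife then takes one-half of the balance (€190,000), for a total of €340,000. The remaining €190,000 passes to the descendants.
No child survives, so the initial division is made at the grandchildren's generation.
The descendants' portion (€190,000) is divided into 10 shares of €19,000: Erik, Yara, Winona, Adaeze, Briar, Flora, Kira, Ursula, Freya, and Gwendolyn each take €19,000.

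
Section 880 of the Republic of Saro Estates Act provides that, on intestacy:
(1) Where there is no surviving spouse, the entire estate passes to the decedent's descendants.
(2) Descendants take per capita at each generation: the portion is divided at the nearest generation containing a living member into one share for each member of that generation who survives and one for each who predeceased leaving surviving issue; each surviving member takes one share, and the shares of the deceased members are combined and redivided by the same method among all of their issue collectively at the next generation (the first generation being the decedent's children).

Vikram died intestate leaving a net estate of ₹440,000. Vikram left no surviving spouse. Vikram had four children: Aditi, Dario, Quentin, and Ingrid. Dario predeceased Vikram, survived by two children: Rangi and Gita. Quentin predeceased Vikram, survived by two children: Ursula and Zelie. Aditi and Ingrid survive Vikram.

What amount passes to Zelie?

Zelie receives ₹55,000.

The entire ₹440,000 passes to the descendants.
That amount (₹440,000) is divided at the children's generation into 4 shares of ₹110,000. Aditi and Ingrid each take ₹110,000. The 2 shares of the deceased (Dario and Quentin) are combined into a pool of ₹220,000.
That pool (₹220,000) is divided at the grandchildren's generation equally among Rangi, Gita, Ursula, and Zelie: ₹55,000 each.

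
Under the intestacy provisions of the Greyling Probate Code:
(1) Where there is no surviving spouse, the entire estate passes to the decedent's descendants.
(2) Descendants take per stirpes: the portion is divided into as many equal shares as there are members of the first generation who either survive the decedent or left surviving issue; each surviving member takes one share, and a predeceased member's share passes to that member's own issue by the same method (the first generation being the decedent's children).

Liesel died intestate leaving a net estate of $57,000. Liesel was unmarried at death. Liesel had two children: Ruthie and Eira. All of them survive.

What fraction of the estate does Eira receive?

Eira receives 1/2 of the estate.

The entire $57,000 passes to the descendants.
That amount ($57,000) is divided into 2 shares of $28,500: Ruthie and Eira each take $28,500.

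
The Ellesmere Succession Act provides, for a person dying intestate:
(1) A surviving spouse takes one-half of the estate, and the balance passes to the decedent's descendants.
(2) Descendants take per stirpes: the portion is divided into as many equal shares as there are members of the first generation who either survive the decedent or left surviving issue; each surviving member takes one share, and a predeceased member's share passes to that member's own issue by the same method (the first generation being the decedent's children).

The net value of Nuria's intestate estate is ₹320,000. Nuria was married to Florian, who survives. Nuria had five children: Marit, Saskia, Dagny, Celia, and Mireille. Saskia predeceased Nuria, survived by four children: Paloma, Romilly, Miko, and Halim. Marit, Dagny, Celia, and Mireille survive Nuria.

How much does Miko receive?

Miko receives ₹8,000.

Florian takes one-half of ₹320,000 = ₹160,000. The remaining ₹160,000 passes to the descendants.
The descendants' portion (₹160,000) is divided into 5 shares of ₹32,000: Marit, Dagny, Celia, and Mireille each take ₹32,000; Saskia's ₹32,000 share passes to Saskia's issue.
Saskia's share (₹32,000) is divided into 4 shares of ₹8,000: Paloma, Romilly, Miko, and Halim each take ₹8,000.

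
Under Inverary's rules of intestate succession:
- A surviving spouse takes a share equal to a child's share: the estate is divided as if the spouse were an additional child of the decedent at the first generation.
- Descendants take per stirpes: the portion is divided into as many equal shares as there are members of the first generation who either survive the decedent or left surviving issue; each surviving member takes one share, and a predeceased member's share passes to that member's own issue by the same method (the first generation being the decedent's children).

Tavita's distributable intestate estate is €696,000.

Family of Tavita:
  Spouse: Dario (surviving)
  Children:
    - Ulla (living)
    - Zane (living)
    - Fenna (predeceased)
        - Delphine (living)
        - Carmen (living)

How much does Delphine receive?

The spouse counts as an additional share at the children's level, so there are 4 primary shares of €174,000. Dario takes one such share (€174,000).
The children's combined portion (€522,000) is divided into 3 shares of €174,000: Ulla and Zane each take €174,000; Fenna's €174,000 share passes to Fenna's issue.
Fenna's share (€174,000) is divided into 2 shares of €87,000: Delphine and Carmen each take €87,000.

Delphine receives €87,000.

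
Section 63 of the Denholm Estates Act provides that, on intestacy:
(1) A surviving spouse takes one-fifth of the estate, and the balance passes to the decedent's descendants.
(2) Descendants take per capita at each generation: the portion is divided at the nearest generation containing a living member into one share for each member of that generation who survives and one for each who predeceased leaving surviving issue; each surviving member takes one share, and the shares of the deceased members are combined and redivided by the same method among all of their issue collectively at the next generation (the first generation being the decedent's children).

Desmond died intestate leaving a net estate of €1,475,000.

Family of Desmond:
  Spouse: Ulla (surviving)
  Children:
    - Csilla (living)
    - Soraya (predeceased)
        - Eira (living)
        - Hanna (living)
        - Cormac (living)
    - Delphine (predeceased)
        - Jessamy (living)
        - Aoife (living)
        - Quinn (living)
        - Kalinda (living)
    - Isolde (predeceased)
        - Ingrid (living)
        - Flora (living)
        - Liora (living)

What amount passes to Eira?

Ulla takes one-fifth of €1,475,000 = €295,000. The remaining €1,180,000 passes to the descendants.
The descendants' portion (€1,180,000) is divided at the children's generation into 4 shares of €295,000. Csilla takes €295,000. The 3 shares of the deceased (Soraya, Delphine, and Isolde) are combined into a pool of €885,000.
That pool (€885,000) is divided at the grandchildren's generation equally among Eira, Hanna, Cormac, Jessamy, Aoife, Quinn, Kalinda, Ingrid, Flora, and Liora: €88,500 each.

Eira receives €88,500.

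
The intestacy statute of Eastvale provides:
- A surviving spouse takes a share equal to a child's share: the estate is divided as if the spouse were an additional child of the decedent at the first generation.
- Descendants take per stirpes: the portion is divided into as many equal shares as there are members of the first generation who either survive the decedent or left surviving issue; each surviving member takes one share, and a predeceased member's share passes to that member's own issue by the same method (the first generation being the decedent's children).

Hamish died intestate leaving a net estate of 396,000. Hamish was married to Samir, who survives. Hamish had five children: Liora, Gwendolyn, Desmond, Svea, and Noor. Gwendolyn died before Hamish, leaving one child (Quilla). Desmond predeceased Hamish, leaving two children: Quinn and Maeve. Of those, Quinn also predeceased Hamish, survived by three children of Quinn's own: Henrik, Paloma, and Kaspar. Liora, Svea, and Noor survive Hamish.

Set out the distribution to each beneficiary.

Samir: 66,000; Liora: 66,000; Quilla: 66,000; Henrik: 11,000; Paloma: 11,000; Kaspar: 11,000; Maeve: 33,000; Svea: 66,000; Noor: 66,000

The spouse counts as an additional share at the children's level, so there are 6 primary shares of 66,000. Samir takes one such share (66,000).
The children's combined portion (330,000) is divided into 5 shares of 66,000: Liora, Svea, and Noor each take 66,000; Gwendolyn's 66,000 share passes to Gwendolyn's issue; Desmond's 66,000 share passes to Desmond's issue.
Gwendolyn's share (66,000) passes entirely to Quilla.
Desmond's share (66,000) is divided into 2 shares of 33,000: Maeve takes 33,000; Quinn's 33,000 share passes to Quinn's issue.
Quinn's share (33,000) is divided into 3 shares of 11,000: Henrik, Paloma, and Kaspar each take 11,000.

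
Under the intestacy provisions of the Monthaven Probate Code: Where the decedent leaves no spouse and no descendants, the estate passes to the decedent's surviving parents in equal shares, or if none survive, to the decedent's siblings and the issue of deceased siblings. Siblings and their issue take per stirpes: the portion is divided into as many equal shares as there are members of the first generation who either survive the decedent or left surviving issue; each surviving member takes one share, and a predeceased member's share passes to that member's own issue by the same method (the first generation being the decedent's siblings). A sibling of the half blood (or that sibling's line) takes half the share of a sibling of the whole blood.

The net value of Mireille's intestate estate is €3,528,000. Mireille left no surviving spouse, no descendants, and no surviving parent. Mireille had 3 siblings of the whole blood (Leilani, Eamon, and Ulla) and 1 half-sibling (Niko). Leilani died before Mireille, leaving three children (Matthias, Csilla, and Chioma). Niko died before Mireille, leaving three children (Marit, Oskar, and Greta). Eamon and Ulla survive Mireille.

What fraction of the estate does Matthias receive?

The entire €3,528,000 passes to the siblings and their issue.
Counting each half-blood sibling's line as half a unit, there are 7/2 units in €3,528,000, so one unit is €1,008,000. Whole-blood lines (Leilani, Eamon, and Ulla) take €1,008,000 each; half-blood lines (Niko) take €504,000 each.
Leilani's share (€1,008,000) is divided into 3 shares of €336,000: Matthias, Csilla, and Chioma each take €336,000.
Niko's share (€504,000) is divided into 3 shares of €168,000: Marit, Oskar, and Greta each take €168,000.

Matthias receives 2/21 of the estate.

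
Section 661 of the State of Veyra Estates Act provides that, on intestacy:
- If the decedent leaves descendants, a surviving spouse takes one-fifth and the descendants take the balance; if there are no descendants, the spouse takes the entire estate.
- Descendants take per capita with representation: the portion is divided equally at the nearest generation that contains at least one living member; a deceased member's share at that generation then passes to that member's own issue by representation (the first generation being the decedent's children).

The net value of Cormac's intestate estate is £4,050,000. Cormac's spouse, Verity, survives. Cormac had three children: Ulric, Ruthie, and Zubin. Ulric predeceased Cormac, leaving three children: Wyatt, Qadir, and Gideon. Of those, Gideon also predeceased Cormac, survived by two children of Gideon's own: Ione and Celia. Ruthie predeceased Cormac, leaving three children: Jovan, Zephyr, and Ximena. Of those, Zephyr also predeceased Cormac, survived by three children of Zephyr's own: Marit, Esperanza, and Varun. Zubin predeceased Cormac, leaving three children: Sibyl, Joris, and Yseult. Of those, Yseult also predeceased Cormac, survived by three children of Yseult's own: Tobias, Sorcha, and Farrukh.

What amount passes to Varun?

Verity takes one-fifth of £4,050,000 = £810,000. The remaining £3,240,000 passes to the descendants.
No child survives, so the initial division is made at the grandchildren's generation.
The descendants' portion (£3,240,000) is divided into 9 shares of £360,000: Wyatt, Qadir, Jovan, Ximena, Sibyl, and Joris each take £360,000; Gideon's £360,000 share passes to Gideon's issue; Zephyr's £360,000 share passes to Zephyr's issue; Yseult's £360,000 share passes to Yseult's issue.
Gideon's share (£360,000) is divided into 2 shares of £180,000: Ione and Celia each take £180,000.
Zephyr's share (£360,000) is divided into 3 shares of £120,000: Marit, Esperanza, and Varun each take £120,000.
Yseult's share (£360,000) is divided into 3 shares of £120,000: Tobias, Sorcha, and Farrukh each take £120,000.

Varun receives £120,000.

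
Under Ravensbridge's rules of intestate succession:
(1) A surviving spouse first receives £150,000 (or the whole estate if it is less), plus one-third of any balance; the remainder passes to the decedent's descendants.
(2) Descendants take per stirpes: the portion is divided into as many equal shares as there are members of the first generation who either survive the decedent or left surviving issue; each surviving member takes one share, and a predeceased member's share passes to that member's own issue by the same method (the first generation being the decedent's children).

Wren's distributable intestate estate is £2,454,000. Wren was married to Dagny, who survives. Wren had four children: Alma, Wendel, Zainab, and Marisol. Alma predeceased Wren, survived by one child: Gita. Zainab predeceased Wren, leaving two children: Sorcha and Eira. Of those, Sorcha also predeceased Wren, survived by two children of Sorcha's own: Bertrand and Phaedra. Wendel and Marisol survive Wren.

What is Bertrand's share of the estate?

Dagny first takes £150,000, leaving a balance of £2,304,000. Dagny then takes one-third of the balance (£768,000), for a total of £918,000. The remaining £1,536,000 passes to the descendants.
The descendants' portion (£1,536,000) is divided into 4 shares of £384,000: Wendel and Marisol each take £384,000; Alma's £384,000 share passes to Alma's issue; Zainab's £384,000 share passes to Zainab's issue.
Alma's share (£384,000) passes entirely to Gita.
Zainab's share (£384,000) is divided into 2 shares of £192,000: Eira takes £192,000; Sorcha's £192,000 share passes to Sorcha's issue.
Sorcha's share (£192,000) is divided into 2 shares of £96,000: Bertrand and Phaedra each take £96,000.

Bertrand receives £96,000.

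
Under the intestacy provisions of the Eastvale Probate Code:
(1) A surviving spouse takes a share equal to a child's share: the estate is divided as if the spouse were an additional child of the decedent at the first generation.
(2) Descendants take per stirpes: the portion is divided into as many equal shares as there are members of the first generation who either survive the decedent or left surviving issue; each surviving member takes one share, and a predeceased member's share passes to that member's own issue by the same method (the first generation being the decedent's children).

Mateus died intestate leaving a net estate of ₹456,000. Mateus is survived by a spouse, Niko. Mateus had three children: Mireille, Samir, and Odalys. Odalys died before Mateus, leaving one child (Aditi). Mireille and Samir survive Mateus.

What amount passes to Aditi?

Aditi receives ₹114,000.

The spouse counts as an additional share at the children's level, so there are 4 primary shares of ₹114,000. Niko takes one such share (₹114,000).
The children's combined portion (₹342,000) is divided into 3 shares of ₹114,000: Mireille and Samir each take ₹114,000; Odalys's ₹114,000 share passes to Odalys's issue.
Odalys's share (₹114,000) passes entirely to Aditi.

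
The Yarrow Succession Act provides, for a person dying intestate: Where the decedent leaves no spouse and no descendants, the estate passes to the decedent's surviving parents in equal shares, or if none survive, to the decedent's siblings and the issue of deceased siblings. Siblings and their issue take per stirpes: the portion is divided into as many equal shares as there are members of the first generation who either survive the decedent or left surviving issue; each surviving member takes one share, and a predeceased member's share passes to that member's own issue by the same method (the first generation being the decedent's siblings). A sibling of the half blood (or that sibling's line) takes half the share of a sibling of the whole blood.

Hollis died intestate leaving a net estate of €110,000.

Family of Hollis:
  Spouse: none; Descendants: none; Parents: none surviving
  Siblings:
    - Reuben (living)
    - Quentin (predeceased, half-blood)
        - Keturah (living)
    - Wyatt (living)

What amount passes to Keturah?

The entire €110,000 passes to the siblings and their issue.
Counting each half-blood sibling's line as half a unit, there are 5/2 units in €110,000, so one unit is €44,000. Whole-blood lines (Reuben and Wyatt) take €44,000 each; half-blood lines (Quentin) take €22,000 each.
Quentin's share (€22,000) passes entirely to Keturah.

Keturah receives €22,000.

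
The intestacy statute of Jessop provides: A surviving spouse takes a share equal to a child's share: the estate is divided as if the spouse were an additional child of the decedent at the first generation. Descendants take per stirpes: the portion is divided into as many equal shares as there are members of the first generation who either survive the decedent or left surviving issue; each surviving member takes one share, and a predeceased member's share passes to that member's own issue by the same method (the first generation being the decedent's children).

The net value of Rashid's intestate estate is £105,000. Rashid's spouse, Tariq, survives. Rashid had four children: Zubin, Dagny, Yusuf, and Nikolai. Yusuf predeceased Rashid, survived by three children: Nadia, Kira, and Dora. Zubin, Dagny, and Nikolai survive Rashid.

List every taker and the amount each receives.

Tariq: £21,000; Zubin: £21,000; Dagny: £21,000; Nadia: £7,000; Kira: £7,000; Dora: £7,000; Nikolai: £21,000

The spouse counts as an additional share at the children's level, so there are 5 primary shares of £21,000. Tariq takes one such share (£21,000).
The children's combined portion (£84,000) is divided into 4 shares of £21,000: Zubin, Dagny, and Nikolai each take £21,000; Yusuf's £21,000 share passes to Yusuf's issue.
Yusuf's share (£21,000) is divided into 3 shares of £7,000: Nadia, Kira, and Dora each take £7,000.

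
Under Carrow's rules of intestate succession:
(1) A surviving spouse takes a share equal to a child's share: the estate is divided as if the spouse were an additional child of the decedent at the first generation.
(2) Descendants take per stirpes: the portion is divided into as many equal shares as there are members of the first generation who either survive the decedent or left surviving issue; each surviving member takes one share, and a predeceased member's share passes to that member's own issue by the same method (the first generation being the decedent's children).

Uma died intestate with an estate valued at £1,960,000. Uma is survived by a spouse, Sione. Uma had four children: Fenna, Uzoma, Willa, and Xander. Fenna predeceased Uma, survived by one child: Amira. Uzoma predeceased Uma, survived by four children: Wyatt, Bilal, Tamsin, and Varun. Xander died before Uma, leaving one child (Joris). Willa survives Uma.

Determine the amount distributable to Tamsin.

Tamsin receives £98,000.

The spouse counts as an additional share at the children's level, so there are 5 primary shares of £392,000. Sione takes one such share (£392,000).
The children's combined portion (£1,568,000) is divided into 4 shares of £392,000: Willa takes £392,000; Fenna's £392,000 share passes to Fenna's issue; Uzoma's £392,000 share passes to Uzoma's issue; Xander's £392,000 share passes to Xander's issue.
Fenna's share (£392,000) passes entirely to Amira.
Uzoma's share (£392,000) is divided into 4 shares of £98,000: Wyatt, Bilal, Tamsin, and Varun each take £98,000.
Xander's share (£392,000) passes entirely to Joris.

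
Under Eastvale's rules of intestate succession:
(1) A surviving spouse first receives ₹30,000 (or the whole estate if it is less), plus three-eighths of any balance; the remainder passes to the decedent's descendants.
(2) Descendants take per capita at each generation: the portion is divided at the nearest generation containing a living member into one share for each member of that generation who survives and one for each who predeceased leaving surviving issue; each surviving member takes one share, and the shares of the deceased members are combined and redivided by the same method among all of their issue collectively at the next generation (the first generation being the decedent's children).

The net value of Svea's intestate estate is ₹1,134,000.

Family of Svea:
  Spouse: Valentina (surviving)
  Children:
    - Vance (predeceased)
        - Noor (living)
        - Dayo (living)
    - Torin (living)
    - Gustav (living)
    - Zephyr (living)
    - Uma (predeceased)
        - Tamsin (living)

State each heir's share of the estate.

Valentina first takes ₹30,000, leaving a balance of ₹1,104,000. Valentina then takes three-eighths of the balance (₹414,000), for a total of ₹444,000. The remaining ₹690,000 passes to the descendants.
The descendants' portion (₹690,000) is divided at the children's generation into 5 shares of ₹138,000. Torin, Gustav, and Zephyr each take ₹138,000. The 2 shares of the deceased (Vance and Uma) are combined into a pool of ₹276,000.
That pool (₹276,000) is divided at the grandchildren's generation equally among Noor, Dayo, and Tamsin: ₹92,000 each.

Valentina: ₹444,000; Noor: ₹92,000; Dayo: ₹92,000; Torin: ₹138,000; Gustav: ₹138,000; Zephyr: ₹138,000; Tamsin: ₹92,000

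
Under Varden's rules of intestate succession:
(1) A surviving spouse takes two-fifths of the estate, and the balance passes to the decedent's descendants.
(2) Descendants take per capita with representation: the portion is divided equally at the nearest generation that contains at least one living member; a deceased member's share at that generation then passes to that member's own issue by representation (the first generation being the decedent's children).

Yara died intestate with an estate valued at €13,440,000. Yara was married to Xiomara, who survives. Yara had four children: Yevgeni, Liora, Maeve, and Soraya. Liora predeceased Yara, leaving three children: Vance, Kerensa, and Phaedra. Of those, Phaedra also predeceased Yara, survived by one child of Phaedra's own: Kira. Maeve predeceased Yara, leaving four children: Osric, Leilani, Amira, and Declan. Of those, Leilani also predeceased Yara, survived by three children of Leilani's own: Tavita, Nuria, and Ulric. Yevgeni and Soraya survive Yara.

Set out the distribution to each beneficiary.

Xiomara: €5,376,000; Yevgeni: €2,016,000; Vance: €672,000; Kerensa: €672,000; Kira: €672,000; Osric: €504,000; Tavita: €168,000; Nuria: €168,000; Ulric: €168,000; Amira: €504,000; Declan: €504,000; Soraya: €2,016,000

Xiomara takes two-fifths of €13,440,000 = €5,376,000. The remaining €8,064,000 passes to the descendants.
The descendants' portion (€8,064,000) is divided into 4 shares of €2,016,000: Yevgeni and Soraya each take €2,016,000; Liora's €2,016,000 share passes to Liora's issue; Maeve's €2,016,000 share passes to Maeve's issue.
Liora's share (€2,016,000) is divided into 3 shares of €672,000: Vance and Kerensa each take €672,000; Phaedra's €672,000 share passes to Phaedra's issue.
Phaedra's share (€672,000) passes entirely to Kira.
Maeve's share (€2,016,000) is divided into 4 shares of €504,000: Osric, Amira, and Declan each take €504,000; Leilani's €504,000 share passes to Leilani's issue.
Leilani's share (€504,000) is divided into 3 shares of €168,000: Tavita, Nuria, and Ulric each take €168,000.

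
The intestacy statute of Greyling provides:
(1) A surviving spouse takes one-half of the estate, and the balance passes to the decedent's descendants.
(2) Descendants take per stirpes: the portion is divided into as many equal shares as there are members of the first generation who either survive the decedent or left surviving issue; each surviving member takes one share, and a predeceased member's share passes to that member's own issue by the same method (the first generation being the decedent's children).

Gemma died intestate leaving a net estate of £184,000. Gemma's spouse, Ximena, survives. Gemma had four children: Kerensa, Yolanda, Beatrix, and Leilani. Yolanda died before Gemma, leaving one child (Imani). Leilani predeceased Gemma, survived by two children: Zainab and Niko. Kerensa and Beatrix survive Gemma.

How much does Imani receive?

Ximena takes one-half of £184,000 = £92,000. The remaining £92,000 passes to the descendants.
The descendants' portion (£92,000) is divided into 4 shares of £23,000: Kerensa and Beatrix each take £23,000; Yolanda's £23,000 share passes to Yolanda's issue; Leilani's £23,000 share passes to Leilani's issue.
Yolanda's share (£23,000) passes entirely to Imani.
Leilani's share (£23,000) is divided into 2 shares of £11,500: Zainab and Niko each take £11,500.

Imani receives £23,000.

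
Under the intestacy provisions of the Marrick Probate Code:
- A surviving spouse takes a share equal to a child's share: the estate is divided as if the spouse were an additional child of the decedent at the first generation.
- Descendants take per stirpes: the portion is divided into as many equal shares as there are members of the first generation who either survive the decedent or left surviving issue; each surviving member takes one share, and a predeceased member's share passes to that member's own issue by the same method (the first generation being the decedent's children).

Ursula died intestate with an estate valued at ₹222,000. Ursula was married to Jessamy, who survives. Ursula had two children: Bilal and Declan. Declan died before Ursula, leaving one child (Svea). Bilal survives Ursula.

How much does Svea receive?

The spouse counts as an additional share at the children's level, so there are 3 primary shares of ₹74,000. Jessamy takes one such share (₹74,000).
The children's combined portion (₹148,000) is divided into 2 shares of ₹74,000: Bilal takes ₹74,000; Declan's ₹74,000 share passes to Declan's issue.
Declan's share (₹74,000) passes entirely to Svea.

Svea receives ₹74,000.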